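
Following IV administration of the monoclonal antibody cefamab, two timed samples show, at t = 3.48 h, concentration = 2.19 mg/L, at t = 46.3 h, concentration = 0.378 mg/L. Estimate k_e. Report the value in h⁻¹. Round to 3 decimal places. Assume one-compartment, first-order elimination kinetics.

k = ln(C₁/C₂) / (t₂ − t₁) = ln(2.19/0.378) / (46.3 − 3.48)
  = 1.757 / 42.82 = 0.04103 h⁻¹

0.041 h⁻¹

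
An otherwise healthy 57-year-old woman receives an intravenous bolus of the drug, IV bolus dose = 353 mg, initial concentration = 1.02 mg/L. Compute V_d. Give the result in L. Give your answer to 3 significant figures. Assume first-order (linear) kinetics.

Vd = Dose / C₀ = 353.0 / 1.02 = 346.1 L

346 L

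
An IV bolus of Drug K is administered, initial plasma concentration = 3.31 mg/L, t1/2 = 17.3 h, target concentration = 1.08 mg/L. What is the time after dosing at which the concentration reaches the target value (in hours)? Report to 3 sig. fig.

28.0 h

k = ln2 / t½ = 0.693147 / 17.3 = 0.04007 h⁻¹
t = ln(C₀ / C) / k = ln(3.310 / 1.08) / 0.04007
  = ln(3.065) / 0.04007 = 1.120 / 0.04007 = 27.95 h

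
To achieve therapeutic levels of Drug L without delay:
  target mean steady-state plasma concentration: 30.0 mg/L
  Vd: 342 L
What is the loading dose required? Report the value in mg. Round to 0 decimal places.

LD = Css × Vd = 30.0 × 342 = 10260 mg

10260 mg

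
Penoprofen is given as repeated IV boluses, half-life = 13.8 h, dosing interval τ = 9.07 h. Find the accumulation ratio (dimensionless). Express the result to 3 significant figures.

2.73

k = ln2 / t½ = 0.693147 / 13.8 = 0.05023 h⁻¹
e^(−kτ) = e^(−0.05023 × 9.07) = 0.6341
Accumulation ratio R = 1 / (1 − e^(−kτ)) = 1 / (1 − 0.6341) = 2.733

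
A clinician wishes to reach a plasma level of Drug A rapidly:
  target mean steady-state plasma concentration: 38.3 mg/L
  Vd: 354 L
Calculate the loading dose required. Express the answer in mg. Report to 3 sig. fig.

LD = Css × Vd = 38.3 × 354 = 13560 mg

13600 mg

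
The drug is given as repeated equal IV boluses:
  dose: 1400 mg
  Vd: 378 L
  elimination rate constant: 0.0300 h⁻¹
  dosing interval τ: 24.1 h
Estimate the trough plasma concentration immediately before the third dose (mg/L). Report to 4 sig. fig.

2.670 mg/L

C₀ per dose = Dose / Vd = 1400 / 378 = 3.704 mg/L
Fraction remaining after one interval: r = e^(−kτ) = e^(−0.03000 × 24.1) = 0.4853
Before dose 3, 2 doses have been given (aged 1τ, 2τ).
C_trough = C₀ × (r + r²) = 3.704 × (0.4853 + 0.2355) = 2.670 mg/L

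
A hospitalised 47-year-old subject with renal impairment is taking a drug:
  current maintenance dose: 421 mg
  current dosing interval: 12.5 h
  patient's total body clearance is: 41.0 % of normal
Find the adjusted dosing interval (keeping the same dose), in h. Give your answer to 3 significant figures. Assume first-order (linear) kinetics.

30.5 h

To keep the same average steady-state level, dosing rate must scale with clearance.
CL ratio = 41.0 / 100 = 0.4100
New interval (same dose) = 12.5 / 0.4100 = 30.49 h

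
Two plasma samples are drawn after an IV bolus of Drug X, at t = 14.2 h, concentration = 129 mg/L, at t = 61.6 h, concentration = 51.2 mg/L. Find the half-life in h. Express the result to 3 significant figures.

k = ln(C₁/C₂) / (t₂ − t₁) = ln(129/51.2) / (61.6 − 14.2)
  = 0.9241 / 47.40 = 0.01950 h⁻¹
t½ = ln2 / k = 0.693147 / 0.01950 = 35.55 h

35.6 h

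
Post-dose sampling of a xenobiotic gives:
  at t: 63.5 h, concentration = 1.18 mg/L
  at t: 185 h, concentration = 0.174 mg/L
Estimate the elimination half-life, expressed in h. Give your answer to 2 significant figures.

44 h

k = ln(C₁/C₂) / (t₂ − t₁) = ln(1.18/0.174) / (185 − 63.5)
  = 1.914 / 121.5 = 0.01575 h⁻¹
t½ = ln2 / k = 0.693147 / 0.01575 = 44.01 h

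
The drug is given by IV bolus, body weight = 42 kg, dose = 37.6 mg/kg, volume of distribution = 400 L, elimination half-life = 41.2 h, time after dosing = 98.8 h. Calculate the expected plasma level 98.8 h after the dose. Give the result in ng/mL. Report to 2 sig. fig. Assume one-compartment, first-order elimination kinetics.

750 ng/mL

Total dose = 37.6 × 42 = 1579 mg
C₀ = Dose / Vd = 1579 / 400 = 3.948 mg/L
k = ln2 / t½ = 0.693147 / 41.2 = 0.01682 h⁻¹
C = C₀ · e^(−k·t) = 3.948 × e^(−0.01682 × 98.8)
  = 3.948 × 0.1898 = 0.7493 mg/L
Convert: 0.7493 mg/L × 1000 = 749.3 ng/mL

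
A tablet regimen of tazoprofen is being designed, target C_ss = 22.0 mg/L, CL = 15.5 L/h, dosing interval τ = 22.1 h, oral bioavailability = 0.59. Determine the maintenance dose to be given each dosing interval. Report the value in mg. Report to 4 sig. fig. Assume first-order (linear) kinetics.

12770 mg

At steady state, F × (Dose/τ) = Css × CL.
Dose = Css × CL × τ / F = 22.0 × 15.50 × 22.1 / 0.59 = 12770 mg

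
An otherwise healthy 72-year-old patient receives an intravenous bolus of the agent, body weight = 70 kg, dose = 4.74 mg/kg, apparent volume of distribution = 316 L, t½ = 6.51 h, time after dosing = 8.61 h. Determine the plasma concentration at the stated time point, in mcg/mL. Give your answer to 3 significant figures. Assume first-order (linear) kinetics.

Total dose = 4.74 × 70 = 331.8 mg
C₀ = Dose / Vd = 331.8 / 316 = 1.050 mg/L
k = ln2 / t½ = 0.693147 / 6.51 = 0.1065 h⁻¹
C = C₀ · e^(−k·t) = 1.050 × e^(−0.1065 × 8.61)
  = 1.050 × 0.3997 = 0.4197 mg/L
(0.4197 mg/L = 0.4197 mcg/mL)

0.420 mcg/mL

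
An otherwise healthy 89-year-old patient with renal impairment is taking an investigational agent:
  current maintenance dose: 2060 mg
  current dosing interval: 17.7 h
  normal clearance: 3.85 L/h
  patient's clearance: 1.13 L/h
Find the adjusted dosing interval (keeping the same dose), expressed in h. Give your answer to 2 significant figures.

60 h

To keep the same average steady-state level, dosing rate must scale with clearance.
CL ratio = 1.13 / 3.85 = 0.2935
New interval (same dose) = 17.7 / 0.2935 = 60.31 h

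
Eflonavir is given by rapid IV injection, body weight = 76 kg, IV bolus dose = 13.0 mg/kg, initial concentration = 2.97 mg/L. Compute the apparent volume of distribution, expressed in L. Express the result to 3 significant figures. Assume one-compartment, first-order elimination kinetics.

333 L

Dose = 13.0 × 76 = 988.0 mg
Vd = Dose / C₀ = 988.0 / 2.97 = 332.7 L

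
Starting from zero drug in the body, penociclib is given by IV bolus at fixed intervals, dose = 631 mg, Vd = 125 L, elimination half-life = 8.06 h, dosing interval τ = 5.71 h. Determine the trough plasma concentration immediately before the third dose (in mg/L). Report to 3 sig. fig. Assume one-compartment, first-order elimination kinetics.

C₀ per dose = Dose / Vd = 631 / 125 = 5.048 mg/L
k = ln2 / t½ = 0.693147 / 8.06 = 0.08600 h⁻¹
Fraction remaining after one interval: r = e^(−kτ) = e^(−0.08600 × 5.71) = 0.6120
Before dose 3, 2 doses have been given (aged 1τ, 2τ).
C_trough = C₀ × (r + r²) = 5.048 × (0.6120 + 0.3745) = 4.980 mg/L

4.98 mg/L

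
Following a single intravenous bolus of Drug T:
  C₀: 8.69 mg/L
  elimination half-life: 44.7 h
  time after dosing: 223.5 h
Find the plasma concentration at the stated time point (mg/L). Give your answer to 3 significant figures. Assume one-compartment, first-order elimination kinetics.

0.272 mg/L

k = ln2 / t½ = 0.693147 / 44.7 = 0.01551 h⁻¹
t / t½ = 223.5 / 44.7 = 5 half-lives
C = C₀ × (1/2)^5 = 8.690 × 0.03125 = 0.2716 mg/L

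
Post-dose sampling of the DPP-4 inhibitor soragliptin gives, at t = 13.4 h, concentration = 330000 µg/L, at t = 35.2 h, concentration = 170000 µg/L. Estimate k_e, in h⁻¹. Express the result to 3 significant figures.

0.0304 h⁻¹

k = ln(C₁/C₂) / (t₂ − t₁) = ln(330000/170000) / (35.2 − 13.4)
  = 0.6633 / 21.80 = 0.03043 h⁻¹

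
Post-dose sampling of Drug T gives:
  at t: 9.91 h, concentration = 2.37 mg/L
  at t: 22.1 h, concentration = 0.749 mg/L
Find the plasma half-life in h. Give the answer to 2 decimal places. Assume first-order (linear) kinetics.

k = ln(C₁/C₂) / (t₂ − t₁) = ln(2.37/0.749) / (22.1 − 9.91)
  = 1.152 / 12.19 = 0.09450 h⁻¹
t½ = ln2 / k = 0.693147 / 0.09450 = 7.335 h

7.34 h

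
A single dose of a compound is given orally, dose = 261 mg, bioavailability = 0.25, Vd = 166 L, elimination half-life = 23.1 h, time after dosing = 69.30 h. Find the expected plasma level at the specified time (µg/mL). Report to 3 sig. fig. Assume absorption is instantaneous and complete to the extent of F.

0.0491 µg/mL

Amount reaching circulation = F × Dose = 0.25 × 261.0 = 65.25 mg
C₀ = F·Dose / Vd = 65.25 / 166 = 0.3931 mg/L
k = ln2 / t½ = 0.693147 / 23.1 = 0.03001 h⁻¹
t / t½ = 69.30 / 23.1 = 3 half-lives
C = C₀ × (1/2)^3 = 0.3931 × 0.1250 = 0.04914 mg/L
(0.04914 mg/L = 0.04914 µg/mL)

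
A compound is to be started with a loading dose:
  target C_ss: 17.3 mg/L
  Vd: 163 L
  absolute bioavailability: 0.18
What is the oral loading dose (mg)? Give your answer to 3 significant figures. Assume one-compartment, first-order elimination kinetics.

15700 mg

LD = Css × Vd / F = 17.3 × 163 / 0.18 = 15670 mg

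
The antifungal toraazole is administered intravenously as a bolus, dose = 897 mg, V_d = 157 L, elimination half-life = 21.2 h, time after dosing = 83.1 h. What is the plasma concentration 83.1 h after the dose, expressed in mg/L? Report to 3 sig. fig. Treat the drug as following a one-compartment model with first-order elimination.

C₀ = Dose / Vd = 897.0 / 157 = 5.713 mg/L
k = ln2 / t½ = 0.693147 / 21.2 = 0.03270 h⁻¹
C = C₀ · e^(−k·t) = 5.713 × e^(−0.03270 × 83.1)
  = 5.713 × 0.06605 = 0.3773 mg/L

0.377 mg/L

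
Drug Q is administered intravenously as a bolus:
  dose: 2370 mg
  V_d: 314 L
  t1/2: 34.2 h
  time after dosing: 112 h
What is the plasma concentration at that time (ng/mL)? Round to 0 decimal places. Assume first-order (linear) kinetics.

780 ng/mL

C₀ = Dose / Vd = 2370 / 314 = 7.548 mg/L
k = ln2 / t½ = 0.693147 / 34.2 = 0.02027 h⁻¹
C = C₀ · e^(−k·t) = 7.548 × e^(−0.02027 × 112)
  = 7.548 × 0.1033 = 0.7797 mg/L
Convert: 0.7797 mg/L × 1000 = 779.7 ng/mL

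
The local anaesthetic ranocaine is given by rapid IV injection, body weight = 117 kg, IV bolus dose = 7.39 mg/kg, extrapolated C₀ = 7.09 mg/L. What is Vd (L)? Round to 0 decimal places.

Dose = 7.39 × 117 = 864.6 mg
Vd = Dose / C₀ = 864.6 / 7.09 = 121.9 L

122 L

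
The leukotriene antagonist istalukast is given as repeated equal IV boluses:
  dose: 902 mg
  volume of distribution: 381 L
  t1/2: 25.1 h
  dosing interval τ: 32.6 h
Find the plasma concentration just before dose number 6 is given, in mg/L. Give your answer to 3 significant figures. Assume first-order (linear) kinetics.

1.60 mg/L

C₀ per dose = Dose / Vd = 902 / 381 = 2.367 mg/L
k = ln2 / t½ = 0.693147 / 25.1 = 0.02762 h⁻¹
Fraction remaining after one interval: r = e^(−kτ) = e^(−0.02762 × 32.6) = 0.4064
Before dose 6, 5 doses have been given (aged 1τ, 2τ, 3τ, 4τ, 5τ).
C_trough = C₀ × (r + r² + … + r^5) = C₀ × r(1−r^5)/(1−r)
        = 2.367 × 0.4064 × (1 − 0.01109) / (1 − 0.4064) = 1.603 mg/L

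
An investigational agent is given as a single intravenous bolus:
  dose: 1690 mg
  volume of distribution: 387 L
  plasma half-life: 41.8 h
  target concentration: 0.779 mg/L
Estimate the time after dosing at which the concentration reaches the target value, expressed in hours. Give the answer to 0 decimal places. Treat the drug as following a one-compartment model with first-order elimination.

C₀ = Dose / Vd = 1690 / 387 = 4.367 mg/L
k = ln2 / t½ = 0.693147 / 41.8 = 0.01658 h⁻¹
t = ln(C₀ / C) / k = ln(4.367 / 0.779) / 0.01658
  = ln(5.606) / 0.01658 = 1.724 / 0.01658 = 104.0 h

104 h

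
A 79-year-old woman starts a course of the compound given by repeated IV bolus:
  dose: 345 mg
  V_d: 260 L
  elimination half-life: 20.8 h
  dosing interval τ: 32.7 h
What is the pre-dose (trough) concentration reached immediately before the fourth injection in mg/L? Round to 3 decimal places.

0.647 mg/L

C₀ per dose = Dose / Vd = 345 / 260 = 1.327 mg/L
k = ln2 / t½ = 0.693147 / 20.8 = 0.03332 h⁻¹
Fraction remaining after one interval: r = e^(−kτ) = e^(−0.03332 × 32.7) = 0.3364
Before dose 4, 3 doses have been given (aged 1τ, 2τ, 3τ).
C_trough = C₀ × (r + r² + … + r^3) = C₀ × r(1−r^3)/(1−r)
        = 1.327 × 0.3364 × (1 − 0.03807) / (1 − 0.3364) = 0.6471 mg/L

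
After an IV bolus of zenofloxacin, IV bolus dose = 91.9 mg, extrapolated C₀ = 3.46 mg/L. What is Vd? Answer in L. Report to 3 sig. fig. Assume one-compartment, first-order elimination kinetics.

Vd = Dose / C₀ = 91.90 / 3.46 = 26.56 L

26.6 L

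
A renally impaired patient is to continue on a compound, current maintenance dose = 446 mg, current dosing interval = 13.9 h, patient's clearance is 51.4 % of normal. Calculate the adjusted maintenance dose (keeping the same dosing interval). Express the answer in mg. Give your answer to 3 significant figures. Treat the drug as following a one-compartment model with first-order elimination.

To keep the same average steady-state level, dosing rate must scale with clearance.
CL ratio = 51.4 / 100 = 0.5140
New dose (same interval) = 446 × 0.5140 = 229.2 mg

229 mg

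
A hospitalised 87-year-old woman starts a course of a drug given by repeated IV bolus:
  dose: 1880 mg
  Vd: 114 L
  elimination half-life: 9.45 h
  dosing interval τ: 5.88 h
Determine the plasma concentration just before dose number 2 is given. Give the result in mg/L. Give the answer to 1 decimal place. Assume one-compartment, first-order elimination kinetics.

10.7 mg/L

C₀ per dose = Dose / Vd = 1880 / 114 = 16.49 mg/L
k = ln2 / t½ = 0.693147 / 9.45 = 0.07335 h⁻¹
Fraction remaining after one interval: r = e^(−kτ) = e^(−0.07335 × 5.88) = 0.6497
Before dose 2, 1 dose has been given (aged 1τ).
C_trough = C₀ × r = 16.49 × 0.6497 = 10.71 mg/L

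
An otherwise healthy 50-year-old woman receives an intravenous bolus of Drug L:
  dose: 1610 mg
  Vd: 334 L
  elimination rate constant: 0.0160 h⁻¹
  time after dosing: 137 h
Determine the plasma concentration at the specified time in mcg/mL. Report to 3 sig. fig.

0.538 mcg/mL

C₀ = Dose / Vd = 1610 / 334 = 4.820 mg/L
C = C₀ · e^(−k·t) = 4.820 × e^(−0.01600 × 137)
  = 4.820 × 0.1117 = 0.5384 mg/L
(0.5384 mg/L = 0.5384 mcg/mL)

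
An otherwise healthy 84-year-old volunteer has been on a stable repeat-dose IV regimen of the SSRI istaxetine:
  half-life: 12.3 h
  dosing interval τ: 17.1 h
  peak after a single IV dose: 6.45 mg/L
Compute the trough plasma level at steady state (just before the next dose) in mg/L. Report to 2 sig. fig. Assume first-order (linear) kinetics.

4.0 mg/L

k = ln2 / t½ = 0.693147 / 12.3 = 0.05635 h⁻¹
e^(−kτ) = e^(−0.05635 × 17.1) = 0.3815
Accumulation ratio R = 1 / (1 − e^(−kτ)) = 1 / (1 − 0.3815) = 1.617
Steady-state trough = C₀ × R × e^(−kτ) = 6.45 × 1.617 × 0.3815 = 3.979 mg/L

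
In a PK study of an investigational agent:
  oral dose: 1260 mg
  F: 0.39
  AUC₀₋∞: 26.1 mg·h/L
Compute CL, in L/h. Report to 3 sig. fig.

18.8 L/h

CL = F·Dose / AUC = 0.39 × 1260 / 26.1 = 18.83 L/h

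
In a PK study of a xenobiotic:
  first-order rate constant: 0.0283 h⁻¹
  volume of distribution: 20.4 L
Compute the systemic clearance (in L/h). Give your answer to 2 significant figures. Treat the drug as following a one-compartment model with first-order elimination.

CL = k × Vd = 0.0283 × 20.4 = 0.5773 L/h

0.58 L/h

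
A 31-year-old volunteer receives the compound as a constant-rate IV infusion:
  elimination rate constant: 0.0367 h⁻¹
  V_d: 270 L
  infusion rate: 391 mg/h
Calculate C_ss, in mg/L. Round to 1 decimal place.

CL = k × Vd = 0.03670 × 270 = 9.909 L/h
At steady state Css = R₀ / CL = 391 / 9.909 = 39.46 mg/L

39.5 mg/L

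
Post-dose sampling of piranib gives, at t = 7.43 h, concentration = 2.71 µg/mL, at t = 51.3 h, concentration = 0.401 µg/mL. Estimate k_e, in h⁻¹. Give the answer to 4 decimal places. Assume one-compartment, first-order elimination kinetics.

0.0436 h⁻¹

k = ln(C₁/C₂) / (t₂ − t₁) = ln(2.71/0.401) / (51.3 − 7.43)
  = 1.911 / 43.87 = 0.04356 h⁻¹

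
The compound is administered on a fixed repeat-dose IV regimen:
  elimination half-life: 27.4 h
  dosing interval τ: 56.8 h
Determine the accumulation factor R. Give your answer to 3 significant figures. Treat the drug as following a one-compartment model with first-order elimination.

1.31

k = ln2 / t½ = 0.693147 / 27.4 = 0.02530 h⁻¹
e^(−kτ) = e^(−0.02530 × 56.8) = 0.2376
Accumulation ratio R = 1 / (1 − e^(−kτ)) = 1 / (1 − 0.2376) = 1.312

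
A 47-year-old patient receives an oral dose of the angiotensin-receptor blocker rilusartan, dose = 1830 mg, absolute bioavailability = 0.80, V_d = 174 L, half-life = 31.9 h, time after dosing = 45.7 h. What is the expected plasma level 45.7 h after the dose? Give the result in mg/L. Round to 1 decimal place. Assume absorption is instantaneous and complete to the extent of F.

3.1 mg/L

Amount reaching circulation = F × Dose = 0.80 × 1830 = 1464 mg
C₀ = F·Dose / Vd = 1464 / 174 = 8.414 mg/L
k = ln2 / t½ = 0.693147 / 31.9 = 0.02173 h⁻¹
C = C₀ · e^(−k·t) = 8.414 × e^(−0.02173 × 45.7)
  = 8.414 × 0.3704 = 3.117 mg/L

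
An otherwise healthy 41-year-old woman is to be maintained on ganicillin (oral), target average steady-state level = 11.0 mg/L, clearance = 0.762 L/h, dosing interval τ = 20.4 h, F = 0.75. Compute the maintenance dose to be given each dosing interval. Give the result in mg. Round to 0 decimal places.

At steady state, F × (Dose/τ) = Css × CL.
Dose = Css × CL × τ / F = 11.0 × 0.7620 × 20.4 / 0.75 = 228.0 mg

228 mg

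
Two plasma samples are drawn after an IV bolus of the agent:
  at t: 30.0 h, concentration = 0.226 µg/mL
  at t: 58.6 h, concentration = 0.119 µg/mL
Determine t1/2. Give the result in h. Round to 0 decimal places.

k = ln(C₁/C₂) / (t₂ − t₁) = ln(0.226/0.119) / (58.6 − 30.0)
  = 0.6414 / 28.60 = 0.02243 h⁻¹
t½ = ln2 / k = 0.693147 / 0.02243 = 30.90 h

31 h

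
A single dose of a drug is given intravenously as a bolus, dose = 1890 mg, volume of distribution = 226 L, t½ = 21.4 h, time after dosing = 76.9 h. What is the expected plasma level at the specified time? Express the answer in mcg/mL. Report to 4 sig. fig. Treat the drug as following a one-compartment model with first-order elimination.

0.6928 mcg/mL

C₀ = Dose / Vd = 1890 / 226 = 8.363 mg/L
k = ln2 / t½ = 0.693147 / 21.4 = 0.03239 h⁻¹
C = C₀ · e^(−k·t) = 8.363 × e^(−0.03239 × 76.9)
  = 8.363 × 0.08284 = 0.6928 mg/L
(0.6928 mg/L = 0.6928 mcg/mL)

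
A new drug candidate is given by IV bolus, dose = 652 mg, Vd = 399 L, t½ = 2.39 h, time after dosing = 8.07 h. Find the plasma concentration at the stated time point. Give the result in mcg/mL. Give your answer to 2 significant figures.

C₀ = Dose / Vd = 652.0 / 399 = 1.634 mg/L
k = ln2 / t½ = 0.693147 / 2.39 = 0.2900 h⁻¹
C = C₀ · e^(−k·t) = 1.634 × e^(−0.2900 × 8.07)
  = 1.634 × 0.09630 = 0.1574 mg/L
(0.1574 mg/L = 0.1574 mcg/mL)

0.16 mcg/mL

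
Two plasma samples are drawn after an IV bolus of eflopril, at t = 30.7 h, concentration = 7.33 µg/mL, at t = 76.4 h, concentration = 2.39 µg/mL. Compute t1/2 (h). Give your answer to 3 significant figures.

k = ln(C₁/C₂) / (t₂ − t₁) = ln(7.33/2.39) / (76.4 − 30.7)
  = 1.121 / 45.70 = 0.02453 h⁻¹
t½ = ln2 / k = 0.693147 / 0.02453 = 28.26 h

28.3 h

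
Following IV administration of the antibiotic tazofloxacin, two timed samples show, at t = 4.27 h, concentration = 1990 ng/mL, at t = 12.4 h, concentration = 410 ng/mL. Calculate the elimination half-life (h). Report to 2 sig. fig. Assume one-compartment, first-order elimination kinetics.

k = ln(C₁/C₂) / (t₂ − t₁) = ln(1990/410) / (12.4 − 4.27)
  = 1.580 / 8.130 = 0.1943 h⁻¹
t½ = ln2 / k = 0.693147 / 0.1943 = 3.567 h

3.6 h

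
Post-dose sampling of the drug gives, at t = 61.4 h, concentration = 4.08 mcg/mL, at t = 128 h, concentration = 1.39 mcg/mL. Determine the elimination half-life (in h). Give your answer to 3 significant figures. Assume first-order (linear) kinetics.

42.9 h

k = ln(C₁/C₂) / (t₂ − t₁) = ln(4.08/1.39) / (128 − 61.4)
  = 1.077 / 66.60 = 0.01617 h⁻¹
t½ = ln2 / k = 0.693147 / 0.01617 = 42.87 h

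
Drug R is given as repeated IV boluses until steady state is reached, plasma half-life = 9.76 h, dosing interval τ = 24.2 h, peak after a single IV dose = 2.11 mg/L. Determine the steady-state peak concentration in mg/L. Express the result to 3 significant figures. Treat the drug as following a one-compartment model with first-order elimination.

k = ln2 / t½ = 0.693147 / 9.76 = 0.07102 h⁻¹
e^(−kτ) = e^(−0.07102 × 24.2) = 0.1793
Accumulation ratio R = 1 / (1 − e^(−kτ)) = 1 / (1 − 0.1793) = 1.218
Steady-state peak = C₀ × R = 2.11 × 1.218 = 2.570 mg/L

2.57 mg/L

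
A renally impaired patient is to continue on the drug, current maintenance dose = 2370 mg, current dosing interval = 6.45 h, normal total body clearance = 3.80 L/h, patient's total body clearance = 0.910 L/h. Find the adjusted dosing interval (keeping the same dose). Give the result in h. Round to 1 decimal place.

To keep the same average steady-state level, dosing rate must scale with clearance.
CL ratio = 0.910 / 3.80 = 0.2395
New interval (same dose) = 6.45 / 0.2395 = 26.93 h

26.9 h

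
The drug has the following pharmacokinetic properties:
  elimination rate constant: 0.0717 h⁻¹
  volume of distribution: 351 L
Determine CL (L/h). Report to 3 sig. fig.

25.2 L/h

CL = k × Vd = 0.0717 × 351 = 25.17 L/h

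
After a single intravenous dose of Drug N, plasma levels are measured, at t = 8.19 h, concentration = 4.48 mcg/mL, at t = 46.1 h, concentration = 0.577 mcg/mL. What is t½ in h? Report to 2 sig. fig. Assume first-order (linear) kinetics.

13 h

k = ln(C₁/C₂) / (t₂ − t₁) = ln(4.48/0.577) / (46.1 − 8.19)
  = 2.050 / 37.91 = 0.05408 h⁻¹
t½ = ln2 / k = 0.693147 / 0.05408 = 12.82 h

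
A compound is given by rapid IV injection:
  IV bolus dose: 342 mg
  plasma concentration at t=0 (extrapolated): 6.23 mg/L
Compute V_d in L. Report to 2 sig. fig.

Vd = Dose / C₀ = 342.0 / 6.23 = 54.90 L

55 L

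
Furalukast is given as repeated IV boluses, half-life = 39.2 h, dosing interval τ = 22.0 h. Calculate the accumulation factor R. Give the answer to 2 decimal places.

3.10

k = ln2 / t½ = 0.693147 / 39.2 = 0.01768 h⁻¹
e^(−kτ) = e^(−0.01768 × 22.0) = 0.6778
Accumulation ratio R = 1 / (1 − e^(−kτ)) = 1 / (1 − 0.6778) = 3.104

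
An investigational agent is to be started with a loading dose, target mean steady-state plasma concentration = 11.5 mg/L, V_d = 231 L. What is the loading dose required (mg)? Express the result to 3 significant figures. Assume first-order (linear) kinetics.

2660 mg

LD = Css × Vd = 11.5 × 231 = 2657 mg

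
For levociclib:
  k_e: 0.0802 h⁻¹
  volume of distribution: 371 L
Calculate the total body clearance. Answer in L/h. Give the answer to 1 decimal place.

29.8 L/h

CL = k × Vd = 0.0802 × 371 = 29.75 L/h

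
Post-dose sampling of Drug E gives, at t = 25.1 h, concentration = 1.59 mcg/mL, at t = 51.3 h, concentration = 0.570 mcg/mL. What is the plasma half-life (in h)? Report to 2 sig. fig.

k = ln(C₁/C₂) / (t₂ − t₁) = ln(1.59/0.570) / (51.3 − 25.1)
  = 1.026 / 26.20 = 0.03916 h⁻¹
t½ = ln2 / k = 0.693147 / 0.03916 = 17.70 h

18 h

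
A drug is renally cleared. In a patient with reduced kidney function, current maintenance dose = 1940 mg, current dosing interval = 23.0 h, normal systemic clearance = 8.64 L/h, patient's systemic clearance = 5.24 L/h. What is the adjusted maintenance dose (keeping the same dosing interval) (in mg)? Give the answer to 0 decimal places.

To keep the same average steady-state level, dosing rate must scale with clearance.
CL ratio = 5.24 / 8.64 = 0.6065
New dose (same interval) = 1940 × 0.6065 = 1177 mg

1177 mg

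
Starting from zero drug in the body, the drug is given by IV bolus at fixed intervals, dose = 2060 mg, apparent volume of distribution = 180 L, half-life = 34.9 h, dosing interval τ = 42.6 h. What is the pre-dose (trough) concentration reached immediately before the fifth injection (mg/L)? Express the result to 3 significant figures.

C₀ per dose = Dose / Vd = 2060 / 180 = 11.44 mg/L
k = ln2 / t½ = 0.693147 / 34.9 = 0.01986 h⁻¹
Fraction remaining after one interval: r = e^(−kτ) = e^(−0.01986 × 42.6) = 0.4291
Before dose 5, 4 doses have been given (aged 1τ, 2τ, 3τ, 4τ).
C_trough = C₀ × (r + r² + … + r^4) = C₀ × r(1−r^4)/(1−r)
        = 11.44 × 0.4291 × (1 − 0.03390) / (1 − 0.4291) = 8.307 mg/L

8.31 mg/L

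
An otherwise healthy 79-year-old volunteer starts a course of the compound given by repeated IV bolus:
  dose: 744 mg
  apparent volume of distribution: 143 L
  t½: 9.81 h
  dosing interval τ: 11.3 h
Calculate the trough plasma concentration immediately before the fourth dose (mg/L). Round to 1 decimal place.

3.9 mg/L

C₀ per dose = Dose / Vd = 744 / 143 = 5.203 mg/L
k = ln2 / t½ = 0.693147 / 9.81 = 0.07066 h⁻¹
Fraction remaining after one interval: r = e^(−kτ) = e^(−0.07066 × 11.3) = 0.4500
Before dose 4, 3 doses have been given (aged 1τ, 2τ, 3τ).
C_trough = C₀ × (r + r² + … + r^3) = C₀ × r(1−r^3)/(1−r)
        = 5.203 × 0.4500 × (1 − 0.09113) / (1 − 0.4500) = 3.869 mg/L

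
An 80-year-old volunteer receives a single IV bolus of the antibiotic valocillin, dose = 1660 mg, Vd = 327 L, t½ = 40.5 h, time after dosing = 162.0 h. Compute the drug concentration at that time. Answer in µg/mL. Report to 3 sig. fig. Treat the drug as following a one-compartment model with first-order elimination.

0.317 µg/mL

C₀ = Dose / Vd = 1660 / 327 = 5.076 mg/L
k = ln2 / t½ = 0.693147 / 40.5 = 0.01711 h⁻¹
t / t½ = 162.0 / 40.5 = 4 half-lives
C = C₀ × (1/2)^4 = 5.076 × 0.06250 = 0.3173 mg/L
(0.3173 mg/L = 0.3173 µg/mL)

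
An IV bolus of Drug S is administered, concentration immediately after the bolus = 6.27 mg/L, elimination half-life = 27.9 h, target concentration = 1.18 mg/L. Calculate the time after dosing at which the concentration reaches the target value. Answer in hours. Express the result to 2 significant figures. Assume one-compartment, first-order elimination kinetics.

k = ln2 / t½ = 0.693147 / 27.9 = 0.02484 h⁻¹
t = ln(C₀ / C) / k = ln(6.270 / 1.18) / 0.02484
  = ln(5.314) / 0.02484 = 1.670 / 0.02484 = 67.23 h

67 h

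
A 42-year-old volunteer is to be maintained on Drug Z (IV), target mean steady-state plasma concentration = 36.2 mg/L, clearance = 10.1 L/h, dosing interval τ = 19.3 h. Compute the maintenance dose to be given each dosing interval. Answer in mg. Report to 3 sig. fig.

At steady state, Dose/τ = Css × CL.
Dose = Css × CL × τ = 36.2 × 10.10 × 19.3 = 7056 mg

7060 mg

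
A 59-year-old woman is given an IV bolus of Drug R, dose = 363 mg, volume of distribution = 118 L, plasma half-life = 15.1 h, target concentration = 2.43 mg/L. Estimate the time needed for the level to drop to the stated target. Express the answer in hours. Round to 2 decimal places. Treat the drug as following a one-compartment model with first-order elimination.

C₀ = Dose / Vd = 363.0 / 118 = 3.076 mg/L
k = ln2 / t½ = 0.693147 / 15.1 = 0.04590 h⁻¹
t = ln(C₀ / C) / k = ln(3.076 / 2.43) / 0.04590
  = ln(1.266) / 0.04590 = 0.2359 / 0.04590 = 5.139 h

5.14 h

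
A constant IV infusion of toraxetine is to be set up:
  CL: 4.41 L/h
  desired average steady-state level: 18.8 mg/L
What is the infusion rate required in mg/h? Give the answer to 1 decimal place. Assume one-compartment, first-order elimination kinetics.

82.9 mg/h

At steady state, infusion rate R₀ = Css × CL = 18.8 × 4.410 = 82.91 mg/h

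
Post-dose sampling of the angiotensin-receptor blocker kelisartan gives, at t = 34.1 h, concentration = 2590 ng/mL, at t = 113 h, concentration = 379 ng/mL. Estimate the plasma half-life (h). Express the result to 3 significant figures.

28.5 h

k = ln(C₁/C₂) / (t₂ − t₁) = ln(2590/379) / (113 − 34.1)
  = 1.922 / 78.90 = 0.02436 h⁻¹
t½ = ln2 / k = 0.693147 / 0.02436 = 28.45 h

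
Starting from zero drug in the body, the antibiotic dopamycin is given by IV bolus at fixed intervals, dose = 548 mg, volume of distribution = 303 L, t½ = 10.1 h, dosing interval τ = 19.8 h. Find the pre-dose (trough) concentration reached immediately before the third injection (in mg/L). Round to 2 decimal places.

0.58 mg/L

C₀ per dose = Dose / Vd = 548 / 303 = 1.809 mg/L
k = ln2 / t½ = 0.693147 / 10.1 = 0.06863 h⁻¹
Fraction remaining after one interval: r = e^(−kτ) = e^(−0.06863 × 19.8) = 0.2569
Before dose 3, 2 doses have been given (aged 1τ, 2τ).
C_trough = C₀ × (r + r²) = 1.809 × (0.2569 + 0.06600) = 0.5841 mg/L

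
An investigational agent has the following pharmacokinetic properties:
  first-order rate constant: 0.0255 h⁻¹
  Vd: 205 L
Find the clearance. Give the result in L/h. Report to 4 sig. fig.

CL = k × Vd = 0.0255 × 205 = 5.228 L/h

5.228 L/h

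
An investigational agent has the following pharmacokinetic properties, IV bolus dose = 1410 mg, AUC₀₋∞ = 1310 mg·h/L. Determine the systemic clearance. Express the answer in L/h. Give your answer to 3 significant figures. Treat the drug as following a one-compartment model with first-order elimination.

1.08 L/h

CL = Dose / AUC = 1410 / 1310 = 1.076 L/h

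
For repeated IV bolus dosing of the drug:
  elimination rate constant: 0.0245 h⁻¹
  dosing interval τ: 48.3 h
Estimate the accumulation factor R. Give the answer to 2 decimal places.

1.44

e^(−kτ) = e^(−0.02450 × 48.3) = 0.3063
Accumulation ratio R = 1 / (1 − e^(−kτ)) = 1 / (1 − 0.3063) = 1.442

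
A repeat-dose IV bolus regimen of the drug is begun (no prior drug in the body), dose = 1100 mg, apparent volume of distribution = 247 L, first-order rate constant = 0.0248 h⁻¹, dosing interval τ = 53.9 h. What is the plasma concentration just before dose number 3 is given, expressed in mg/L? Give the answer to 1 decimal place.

C₀ per dose = Dose / Vd = 1100 / 247 = 4.453 mg/L
Fraction remaining after one interval: r = e^(−kτ) = e^(−0.02480 × 53.9) = 0.2627
Before dose 3, 2 doses have been given (aged 1τ, 2τ).
C_trough = C₀ × (r + r²) = 4.453 × (0.2627 + 0.06901) = 1.477 mg/L

1.5 mg/L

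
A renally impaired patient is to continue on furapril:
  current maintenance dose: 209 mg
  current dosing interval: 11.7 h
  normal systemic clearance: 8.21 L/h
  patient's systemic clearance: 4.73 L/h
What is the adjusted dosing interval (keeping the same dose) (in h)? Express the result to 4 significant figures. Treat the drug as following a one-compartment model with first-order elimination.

20.31 h

To keep the same average steady-state level, dosing rate must scale with clearance.
CL ratio = 4.73 / 8.21 = 0.5761
New interval (same dose) = 11.7 / 0.5761 = 20.31 h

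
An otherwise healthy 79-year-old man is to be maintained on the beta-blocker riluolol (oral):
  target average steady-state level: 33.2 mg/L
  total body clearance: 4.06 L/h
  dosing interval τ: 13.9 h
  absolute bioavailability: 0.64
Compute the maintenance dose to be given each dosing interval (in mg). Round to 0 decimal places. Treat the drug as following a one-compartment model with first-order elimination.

At steady state, F × (Dose/τ) = Css × CL.
Dose = Css × CL × τ / F = 33.2 × 4.060 × 13.9 / 0.64 = 2928 mg

2928 mg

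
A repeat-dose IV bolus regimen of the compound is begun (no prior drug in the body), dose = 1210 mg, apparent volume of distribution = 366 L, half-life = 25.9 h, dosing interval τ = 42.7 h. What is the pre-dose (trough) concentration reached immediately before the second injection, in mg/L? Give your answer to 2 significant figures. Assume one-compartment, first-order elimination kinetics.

C₀ per dose = Dose / Vd = 1210 / 366 = 3.306 mg/L
k = ln2 / t½ = 0.693147 / 25.9 = 0.02676 h⁻¹
Fraction remaining after one interval: r = e^(−kτ) = e^(−0.02676 × 42.7) = 0.3190
Before dose 2, 1 dose has been given (aged 1τ).
C_trough = C₀ × r = 3.306 × 0.3190 = 1.055 mg/L

1.1 mg/L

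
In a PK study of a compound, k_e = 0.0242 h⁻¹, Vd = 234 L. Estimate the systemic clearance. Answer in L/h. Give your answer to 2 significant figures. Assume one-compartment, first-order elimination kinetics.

CL = k × Vd = 0.0242 × 234 = 5.663 L/h

5.7 L/h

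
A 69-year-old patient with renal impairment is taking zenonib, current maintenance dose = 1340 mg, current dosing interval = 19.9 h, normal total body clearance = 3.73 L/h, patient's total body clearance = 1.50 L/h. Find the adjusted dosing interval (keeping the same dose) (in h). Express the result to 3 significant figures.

49.5 h

To keep the same average steady-state level, dosing rate must scale with clearance.
CL ratio = 1.50 / 3.73 = 0.4021
New interval (same dose) = 19.9 / 0.4021 = 49.49 h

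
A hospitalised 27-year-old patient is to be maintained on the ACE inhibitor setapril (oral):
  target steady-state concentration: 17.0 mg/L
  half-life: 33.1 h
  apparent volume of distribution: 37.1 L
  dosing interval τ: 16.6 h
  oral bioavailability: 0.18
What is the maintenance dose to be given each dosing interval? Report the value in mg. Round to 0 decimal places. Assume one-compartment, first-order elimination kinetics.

k = ln2 / t½ = 0.693147 / 33.1 = 0.02094 h⁻¹
CL = k × Vd = 0.02094 × 37.1 = 0.7769 L/h
At steady state, F × (Dose/τ) = Css × CL.
Dose = Css × CL × τ / F = 17.0 × 0.7769 × 16.6 / 0.18 = 1218 mg

1218 mg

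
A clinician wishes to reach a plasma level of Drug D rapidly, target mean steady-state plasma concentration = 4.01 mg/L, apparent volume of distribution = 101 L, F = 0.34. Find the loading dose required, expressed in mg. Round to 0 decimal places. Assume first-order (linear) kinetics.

1191 mg

LD = Css × Vd / F = 4.01 × 101 / 0.34 = 1191 mg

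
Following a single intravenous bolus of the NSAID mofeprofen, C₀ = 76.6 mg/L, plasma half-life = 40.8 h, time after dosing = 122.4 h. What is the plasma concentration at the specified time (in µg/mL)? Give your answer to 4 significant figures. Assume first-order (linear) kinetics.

k = ln2 / t½ = 0.693147 / 40.8 = 0.01699 h⁻¹
t / t½ = 122.4 / 40.8 = 3 half-lives
C = C₀ × (1/2)^3 = 76.60 × 0.1250 = 9.575 mg/L
(9.575 mg/L = 9.575 µg/mL)

9.575 µg/mL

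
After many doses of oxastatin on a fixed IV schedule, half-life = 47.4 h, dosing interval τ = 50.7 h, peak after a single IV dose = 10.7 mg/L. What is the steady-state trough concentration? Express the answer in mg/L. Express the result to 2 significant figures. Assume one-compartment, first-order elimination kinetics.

k = ln2 / t½ = 0.693147 / 47.4 = 0.01462 h⁻¹
e^(−kτ) = e^(−0.01462 × 50.7) = 0.4765
Accumulation ratio R = 1 / (1 − e^(−kτ)) = 1 / (1 − 0.4765) = 1.910
Steady-state trough = C₀ × R × e^(−kτ) = 10.7 × 1.910 × 0.4765 = 9.738 mg/L

9.7 mg/L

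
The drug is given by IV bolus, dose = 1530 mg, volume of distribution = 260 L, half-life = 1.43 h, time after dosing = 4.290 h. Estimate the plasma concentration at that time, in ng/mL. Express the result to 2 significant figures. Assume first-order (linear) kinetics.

740 ng/mL

C₀ = Dose / Vd = 1530 / 260 = 5.885 mg/L
k = ln2 / t½ = 0.693147 / 1.43 = 0.4847 h⁻¹
t / t½ = 4.290 / 1.43 = 3 half-lives
C = C₀ × (1/2)^3 = 5.885 × 0.1250 = 0.7356 mg/L
Convert: 0.7356 mg/L × 1000 = 735.6 ng/mL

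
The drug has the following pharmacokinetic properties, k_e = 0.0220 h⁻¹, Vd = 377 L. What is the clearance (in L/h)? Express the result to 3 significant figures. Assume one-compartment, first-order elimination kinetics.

CL = k × Vd = 0.0220 × 377 = 8.294 L/h

8.29 L/h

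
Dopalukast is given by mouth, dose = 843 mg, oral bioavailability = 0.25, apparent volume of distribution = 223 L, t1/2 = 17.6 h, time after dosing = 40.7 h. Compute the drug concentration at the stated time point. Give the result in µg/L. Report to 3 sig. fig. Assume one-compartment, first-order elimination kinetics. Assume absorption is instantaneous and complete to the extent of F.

190 µg/L

Amount reaching circulation = F × Dose = 0.25 × 843.0 = 210.8 mg
C₀ = F·Dose / Vd = 210.8 / 223 = 0.9453 mg/L
k = ln2 / t½ = 0.693147 / 17.6 = 0.03938 h⁻¹
C = C₀ · e^(−k·t) = 0.9453 × e^(−0.03938 × 40.7)
  = 0.9453 × 0.2013 = 0.1903 mg/L
Convert: 0.1903 mg/L × 1000 = 190.3 µg/L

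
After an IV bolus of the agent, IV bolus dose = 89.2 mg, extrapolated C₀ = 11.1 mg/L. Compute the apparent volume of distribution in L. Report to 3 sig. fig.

8.04 L

Vd = Dose / C₀ = 89.20 / 11.1 = 8.036 L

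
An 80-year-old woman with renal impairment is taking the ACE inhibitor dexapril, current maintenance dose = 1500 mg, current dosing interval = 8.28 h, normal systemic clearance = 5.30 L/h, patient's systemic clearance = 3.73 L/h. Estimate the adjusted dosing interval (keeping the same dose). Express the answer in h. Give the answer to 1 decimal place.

To keep the same average steady-state level, dosing rate must scale with clearance.
CL ratio = 3.73 / 5.30 = 0.7038
New interval (same dose) = 8.28 / 0.7038 = 11.76 h

11.8 h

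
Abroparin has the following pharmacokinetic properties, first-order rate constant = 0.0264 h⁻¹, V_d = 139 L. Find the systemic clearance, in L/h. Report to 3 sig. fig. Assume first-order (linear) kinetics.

CL = k × Vd = 0.0264 × 139 = 3.670 L/h

3.67 L/h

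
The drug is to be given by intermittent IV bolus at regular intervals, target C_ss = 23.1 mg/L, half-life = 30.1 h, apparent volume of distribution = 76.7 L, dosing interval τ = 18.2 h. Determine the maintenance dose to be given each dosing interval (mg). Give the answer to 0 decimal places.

k = ln2 / t½ = 0.693147 / 30.1 = 0.02303 h⁻¹
CL = k × Vd = 0.02303 × 76.7 = 1.766 L/h
At steady state, Dose/τ = Css × CL.
Dose = Css × CL × τ = 23.1 × 1.766 × 18.2 = 742.5 mg

743 mg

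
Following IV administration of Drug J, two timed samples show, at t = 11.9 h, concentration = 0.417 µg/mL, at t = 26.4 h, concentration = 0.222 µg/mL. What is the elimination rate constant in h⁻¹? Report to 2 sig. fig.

0.043 h⁻¹

k = ln(C₁/C₂) / (t₂ − t₁) = ln(0.417/0.222) / (26.4 − 11.9)
  = 0.6304 / 14.50 = 0.04348 h⁻¹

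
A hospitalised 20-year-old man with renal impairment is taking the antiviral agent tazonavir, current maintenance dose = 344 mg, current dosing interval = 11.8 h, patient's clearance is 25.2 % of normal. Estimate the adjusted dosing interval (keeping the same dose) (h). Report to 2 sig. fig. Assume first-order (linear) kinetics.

47 h

To keep the same average steady-state level, dosing rate must scale with clearance.
CL ratio = 25.2 / 100 = 0.2520
New interval (same dose) = 11.8 / 0.2520 = 46.83 h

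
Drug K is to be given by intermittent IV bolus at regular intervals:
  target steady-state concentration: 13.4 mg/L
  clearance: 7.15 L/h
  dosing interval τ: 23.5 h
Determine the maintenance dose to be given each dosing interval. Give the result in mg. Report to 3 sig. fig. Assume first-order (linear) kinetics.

At steady state, Dose/τ = Css × CL.
Dose = Css × CL × τ = 13.4 × 7.150 × 23.5 = 2252 mg

2250 mg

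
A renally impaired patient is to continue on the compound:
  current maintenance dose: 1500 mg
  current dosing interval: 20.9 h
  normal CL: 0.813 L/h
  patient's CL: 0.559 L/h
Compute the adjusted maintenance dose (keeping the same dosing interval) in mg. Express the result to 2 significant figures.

1000 mg

To keep the same average steady-state level, dosing rate must scale with clearance.
CL ratio = 0.559 / 0.813 = 0.6876
New dose (same interval) = 1500 × 0.6876 = 1031 mg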